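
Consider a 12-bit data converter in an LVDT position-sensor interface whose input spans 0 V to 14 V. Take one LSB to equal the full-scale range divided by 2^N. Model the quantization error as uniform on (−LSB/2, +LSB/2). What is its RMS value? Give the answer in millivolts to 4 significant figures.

Range is 14 V.
LSB = 14 V / 2^12 = 3.41797 mV.
RMS of a uniform error over width LSB is LSB/√12 = 0.9867 mV.

0.9867 mV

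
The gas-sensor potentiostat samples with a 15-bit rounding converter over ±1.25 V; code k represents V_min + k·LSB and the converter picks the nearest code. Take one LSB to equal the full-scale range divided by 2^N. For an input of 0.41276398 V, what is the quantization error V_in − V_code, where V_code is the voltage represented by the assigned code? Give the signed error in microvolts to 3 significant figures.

Full-scale range = 1.25 V − (-1.25 V) = 2.5 V. LSB = 2.5 V / 2^15 ≈ 76.29 µV.
(0.41276398 − (-1.25)) / LSB = 1.66276398 × 32768/2.5 = 21794.1800. Nearest integer: k = 21794.
Reconstructed level: -1.25 + 21794 × 2.5/32768 V = 0.41275024414 V.
e = 0.41276398 − (0.41275024414) = +13.7 µV.

+13.7 µV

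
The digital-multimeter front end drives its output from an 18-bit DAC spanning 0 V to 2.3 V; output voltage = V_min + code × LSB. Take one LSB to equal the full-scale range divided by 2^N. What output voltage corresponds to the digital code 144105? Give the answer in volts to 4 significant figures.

Range is 2.3 V. LSB = 2.3 V / 2^18.
Output = V_min + (144105/262144) × range = 0 + 0.549717 × 2.3 V
      = 0 V + 1.26435 V = 1.26435 V.

1.264 V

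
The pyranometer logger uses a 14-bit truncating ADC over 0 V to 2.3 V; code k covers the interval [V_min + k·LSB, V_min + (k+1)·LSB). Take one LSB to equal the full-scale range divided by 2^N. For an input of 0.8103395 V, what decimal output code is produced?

Full-scale range = 2.3 V. LSB = 2.3 V / 2^14 ≈ 140.4 µV.
V_in − V_min = 0.8103395 − (0) = 0.8103395 V.
Divide by LSB: 0.8103395 × 16384/2.3 = 5772.4358.
Truncating gives code 5772.

5772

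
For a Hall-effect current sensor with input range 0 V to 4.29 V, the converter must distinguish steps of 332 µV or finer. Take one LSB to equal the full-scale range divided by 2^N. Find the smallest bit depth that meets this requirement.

14 bits

Span = 4.29 V.
Need 2^N ≥ 4.29 V / 332 µV = 12920 → N_min = 14.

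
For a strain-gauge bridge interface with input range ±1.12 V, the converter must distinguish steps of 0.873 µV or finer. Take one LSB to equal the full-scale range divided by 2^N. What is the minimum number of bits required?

22 bits

Full-scale range = 1.12 V − (-1.12 V) = 2.24 V.
2.24 V / 0.873 µV = 2.566e6. Since 2^21 = 2097152 and 2^22 = 4194304, N = 22.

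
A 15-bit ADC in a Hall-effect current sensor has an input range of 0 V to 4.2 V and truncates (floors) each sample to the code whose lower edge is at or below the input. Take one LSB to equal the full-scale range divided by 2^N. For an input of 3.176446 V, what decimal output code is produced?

Range is 4.2 V. LSB = 4.2 V / 2^15 ≈ 128.2 µV.
(V_in − V_min) × 2^15/range = (3.176446 − (0)) × 32768/4.2 = 24782.329.
Floor → code = 24782.

24782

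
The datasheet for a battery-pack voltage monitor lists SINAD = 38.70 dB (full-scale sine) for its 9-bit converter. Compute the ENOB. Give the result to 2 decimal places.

(38.70 − 1.76) / 6.02 = 36.94/6.02 = 6.1362 effective bits.

6.14 bits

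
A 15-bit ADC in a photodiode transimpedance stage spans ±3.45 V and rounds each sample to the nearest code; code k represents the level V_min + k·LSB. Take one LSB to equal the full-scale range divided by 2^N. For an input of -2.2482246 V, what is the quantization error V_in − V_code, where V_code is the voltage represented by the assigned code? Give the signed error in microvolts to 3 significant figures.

+45.1 µV

The full-scale span is 3.45 − (-3.45) = 6.9 V. LSB = 6.9 V / 2^15 ≈ 210.6 µV.
Position in LSBs: (-2.2482246 − (-3.45)) × 32768/6.9 = 5707.2140; rounding gives k = 5707.
V_code = V_min + k × range/2^15 = -3.45 + 5707 × 6.9/32768 = -2.2482696533 V.
Error = V_in − V_code = -2.2482246 − (-2.2482696533) = +45.1 µV.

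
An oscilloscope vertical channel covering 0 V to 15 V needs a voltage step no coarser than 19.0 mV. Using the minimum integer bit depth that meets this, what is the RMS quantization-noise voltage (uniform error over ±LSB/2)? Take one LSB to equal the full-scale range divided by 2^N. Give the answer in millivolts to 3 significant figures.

Range is 15 V.
Required number of levels: 15/19.0 mV = 789.47; smallest N with 2^N ≥ that is 10.
LSB = 15 V / 2^10 = 14.648 mV.
σ_q = LSB/√12 = 14.648 mV/3.4641 = 4.23 mV.

4.23 mV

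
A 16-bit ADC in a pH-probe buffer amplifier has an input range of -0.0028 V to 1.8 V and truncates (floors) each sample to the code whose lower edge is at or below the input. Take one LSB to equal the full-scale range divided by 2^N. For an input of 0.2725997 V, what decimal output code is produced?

10011

The full-scale span is 1.8 − (-0.0028) = 1.8028 V. LSB = 1.8028 V / 2^16 ≈ 27.51 µV.
code = ⌊(V_in − V_min)/LSB⌋ = ⌊(V_in − V_min) × 2^16 / range⌋
     = ⌊(0.2725997 − (-0.0028)) × 65536 / 1.8028⌋ = ⌊0.2753997 × 65536/1.8028⌋
     = ⌊10011.424⌋ = 10011.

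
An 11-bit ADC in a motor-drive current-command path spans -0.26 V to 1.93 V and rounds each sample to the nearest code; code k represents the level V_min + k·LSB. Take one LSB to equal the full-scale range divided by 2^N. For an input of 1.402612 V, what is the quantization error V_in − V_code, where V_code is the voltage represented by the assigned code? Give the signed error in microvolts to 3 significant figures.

Full-scale range = 1.93 V − (-0.26 V) = 2.19 V. LSB = 2.19 V / 2^11 ≈ 1.069 mV.
(V_in − V_min)/LSB = (1.402612 − (-0.26)) × 2048/2.19 = 1554.8079 → nearest code k = 1555.
V_code = V_min + k × range/2^11 = -0.26 + 1555 × 2.19/2048 = 1.402817383 V.
Error = V_in − V_code = 1.402612 − (1.402817383) = −205 µV.

−205 µV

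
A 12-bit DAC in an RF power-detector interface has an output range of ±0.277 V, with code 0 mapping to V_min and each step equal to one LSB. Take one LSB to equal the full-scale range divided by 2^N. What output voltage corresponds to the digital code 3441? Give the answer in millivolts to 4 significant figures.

Range = 0.277 − (-0.277) = 0.554 V. LSB = 0.554 V / 2^12.
V_out = -0.277 + 3441 × (0.554/4096) V
      = -0.277 + 0.465409 = 0.188409 V.

188.4 mV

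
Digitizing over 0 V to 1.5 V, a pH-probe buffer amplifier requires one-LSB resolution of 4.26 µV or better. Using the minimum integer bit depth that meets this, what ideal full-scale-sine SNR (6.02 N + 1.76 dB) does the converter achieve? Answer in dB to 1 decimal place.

116.1 dB

Span = 1.5 V.
Need 2^N ≥ 1.5 V / 4.26 µV = 352100 → N_min = 19.
SNR = 6.02 × 19 + 1.76 = 116.14 dB.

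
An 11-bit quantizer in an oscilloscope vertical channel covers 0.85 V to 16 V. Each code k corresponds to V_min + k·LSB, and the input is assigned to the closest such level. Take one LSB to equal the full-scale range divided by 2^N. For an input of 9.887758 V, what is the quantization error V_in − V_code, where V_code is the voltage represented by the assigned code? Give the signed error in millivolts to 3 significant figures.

Full-scale range = 16 V − (0.85 V) = 15.15 V. LSB = 15.15 V / 2^11 ≈ 7.397 mV.
(V_in − V_min)/LSB = (9.887758 − (0.85)) × 2048/15.15 = 1221.7378 → nearest code k = 1222.
V_code = V_min + k × range/2^11 = 0.85 + 1222 × 15.15/2048 = 9.889697266 V.
V_in − V_code = 9.887758 − (9.889697266) = −1.94 mV.

−1.94 mV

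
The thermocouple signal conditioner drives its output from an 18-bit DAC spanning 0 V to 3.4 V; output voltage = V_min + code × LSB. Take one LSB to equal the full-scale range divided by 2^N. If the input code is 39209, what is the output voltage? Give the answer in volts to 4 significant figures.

0.5085 V

Full-scale range = 3.4 V. LSB = 3.4 V / 2^18.
V_out = 0 + 39209 × (3.4/262144) V
      = 0 V + 0.508540 V = 0.508540 V.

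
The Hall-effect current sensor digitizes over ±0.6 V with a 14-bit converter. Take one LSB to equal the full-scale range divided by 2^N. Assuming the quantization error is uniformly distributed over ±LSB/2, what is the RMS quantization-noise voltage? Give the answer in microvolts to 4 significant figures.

21.14 µV

The full-scale span is 0.6 − (-0.6) = 1.2 V.
One LSB is 1.2 V / 16384 = 73.2422 µV.
For a uniform distribution on [−LSB/2, +LSB/2], V_rms = LSB/√12 = 73.2422 µV/3.4641 = 21.14 µV.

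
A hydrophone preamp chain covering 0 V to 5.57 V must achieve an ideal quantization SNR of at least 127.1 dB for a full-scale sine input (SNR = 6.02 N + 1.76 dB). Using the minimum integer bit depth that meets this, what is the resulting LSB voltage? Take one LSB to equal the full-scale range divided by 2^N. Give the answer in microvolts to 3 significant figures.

Span = 5.57 V.
N ≥ (127.1 − 1.76)/6.02 = 20.821 → N_min = 21.
One LSB is 5.57 V / 2097152 = 2.66 µV.

2.66 µV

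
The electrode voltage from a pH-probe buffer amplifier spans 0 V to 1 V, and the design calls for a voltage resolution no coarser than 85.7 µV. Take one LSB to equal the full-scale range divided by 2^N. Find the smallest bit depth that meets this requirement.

14 bits

V_FS = 1 V.
Need 2^N ≥ 1 V / 85.7 µV = 11670 → N_min = 14.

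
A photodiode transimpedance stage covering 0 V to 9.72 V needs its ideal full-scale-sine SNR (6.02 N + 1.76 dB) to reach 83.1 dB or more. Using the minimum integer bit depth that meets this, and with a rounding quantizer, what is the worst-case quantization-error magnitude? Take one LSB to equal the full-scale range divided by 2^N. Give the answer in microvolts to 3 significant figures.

297 µV

Full-scale range = 9.72 V.
Solving 6.02 N ≥ 83.1 − 1.76: N ≥ 13.512. Round up → N = 14.
LSB = 9.72 V / 2^14 = 0.59326 mV.
|e|_max = LSB/2 = 297 µV.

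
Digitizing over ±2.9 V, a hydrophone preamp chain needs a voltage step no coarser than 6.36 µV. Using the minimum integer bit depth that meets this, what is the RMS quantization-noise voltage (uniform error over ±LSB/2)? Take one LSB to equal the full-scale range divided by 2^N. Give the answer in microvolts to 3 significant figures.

Full-scale range = 2.9 V − (-2.9 V) = 5.8 V.
Levels needed ≥ 5.8/6.36 µV = 911900. 2^20 = 1048576 suffices, so N_min = 20.
One LSB is 5.8 V / 1048576 = 5.5313 µV.
RMS noise = LSB/√12 = 1.60 µV.

1.60 µV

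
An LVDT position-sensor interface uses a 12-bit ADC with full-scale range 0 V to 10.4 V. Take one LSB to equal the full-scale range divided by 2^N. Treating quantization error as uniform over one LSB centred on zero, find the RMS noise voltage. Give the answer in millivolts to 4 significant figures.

0.7330 mV

Full-scale range = 10.4 V.
LSB = 10.4 V / 2^12 = 2.53906 mV.
RMS of a uniform error over width LSB is LSB/√12 = 0.7330 mV.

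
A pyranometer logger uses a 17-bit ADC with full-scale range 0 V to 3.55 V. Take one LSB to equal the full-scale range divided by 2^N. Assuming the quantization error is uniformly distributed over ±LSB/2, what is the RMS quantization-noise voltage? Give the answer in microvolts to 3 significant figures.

7.82 µV

Span = 3.55 V.
LSB = 3.55 V ÷ 2^17 = 3.55/131072 V = 27.084 µV.
RMS of a uniform error over width LSB is LSB/√12 = 7.82 µV.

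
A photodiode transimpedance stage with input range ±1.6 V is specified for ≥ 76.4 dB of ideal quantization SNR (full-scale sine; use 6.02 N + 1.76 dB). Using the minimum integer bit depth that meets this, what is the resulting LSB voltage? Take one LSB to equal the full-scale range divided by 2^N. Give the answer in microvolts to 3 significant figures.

The full-scale span is 1.6 − (-1.6) = 3.2 V.
Solving 6.02 N ≥ 76.4 − 1.76: N ≥ 12.399. Round up → N = 13.
One LSB is 3.2 V / 8192 = 391 µV.

391 µV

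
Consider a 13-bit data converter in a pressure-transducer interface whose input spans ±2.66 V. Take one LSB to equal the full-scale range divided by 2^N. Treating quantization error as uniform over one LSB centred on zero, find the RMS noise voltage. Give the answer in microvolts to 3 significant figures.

187 µV

Range = 2.66 − (-2.66) = 5.32 V.
One LSB is 5.32 V / 8192 = 0.64941 mV.
σ_q = LSB/√12 = 0.64941 mV/3.4641 = 187 µV.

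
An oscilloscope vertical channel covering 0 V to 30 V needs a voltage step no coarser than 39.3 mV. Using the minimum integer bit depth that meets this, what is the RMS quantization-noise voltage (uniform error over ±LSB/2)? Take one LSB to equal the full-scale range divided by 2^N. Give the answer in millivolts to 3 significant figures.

Range is 30 V.
Need 2^N ≥ 30 V / 39.3 mV = 763.4 → N_min = 10.
LSB = 30 V ÷ 2^10 = 30/1024 V = 29.297 mV.
V_rms = LSB/√12 = 8.46 mV.

8.46 mV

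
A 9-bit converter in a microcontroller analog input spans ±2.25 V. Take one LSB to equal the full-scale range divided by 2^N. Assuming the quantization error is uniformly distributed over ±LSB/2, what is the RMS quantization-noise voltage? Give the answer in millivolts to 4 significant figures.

2.537 mV

Span: 2.25 V − (-2.25 V) = 4.5 V.
LSB = 4.5 V ÷ 2^9 = 4.5/512 V = 8.78906 mV.
RMS of a uniform error over width LSB is LSB/√12 = 2.537 mV.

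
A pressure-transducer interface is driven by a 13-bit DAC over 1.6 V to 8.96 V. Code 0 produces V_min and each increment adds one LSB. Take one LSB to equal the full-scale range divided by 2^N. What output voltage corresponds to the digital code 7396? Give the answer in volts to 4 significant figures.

Span: 8.96 V − (1.6 V) = 7.36 V. LSB = 7.36 V / 2^13.
Output = V_min + (7396/8192) × range = 1.6 + 0.902832 × 7.36 V
      = 1.6 V + 6.64484 V = 8.24484 V.

8.245 V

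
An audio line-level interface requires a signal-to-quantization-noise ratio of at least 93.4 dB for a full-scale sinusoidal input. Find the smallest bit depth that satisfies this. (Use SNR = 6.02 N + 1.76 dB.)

Required N = ⌈(93.4 − 1.76)/6.02⌉ = ⌈15.223⌉ = 16.

16 bits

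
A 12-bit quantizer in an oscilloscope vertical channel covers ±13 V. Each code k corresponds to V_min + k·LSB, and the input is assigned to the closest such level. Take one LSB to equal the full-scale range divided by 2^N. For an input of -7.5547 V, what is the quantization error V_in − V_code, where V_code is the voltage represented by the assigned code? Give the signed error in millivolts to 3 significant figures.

−0.989 mV

Span: 13 V − (-13 V) = 26 V. LSB = 26 V / 2^12 ≈ 6.348 mV.
(-7.5547 − (-13)) / LSB = 5.4453 × 4096/26 = 857.8442. Nearest integer: k = 858.
Reconstructed level: -13 + 858 × 26/4096 V = -7.553710938 V.
V_in − V_code = -7.5547 − (-7.553710938) = −0.989 mV.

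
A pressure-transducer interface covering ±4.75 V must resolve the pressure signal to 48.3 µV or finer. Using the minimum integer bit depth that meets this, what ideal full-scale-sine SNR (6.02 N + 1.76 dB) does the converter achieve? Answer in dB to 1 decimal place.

Span: 4.75 V − (-4.75 V) = 9.5 V.
Need 2^N ≥ 9.5 V / 48.3 µV = 196700 → N_min = 18.
SNR = 6.02 × 18 + 1.76 = 110.12 dB.

110.1 dB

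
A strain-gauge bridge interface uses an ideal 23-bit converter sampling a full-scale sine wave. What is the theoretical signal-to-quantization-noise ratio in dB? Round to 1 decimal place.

140.2 dB

For an ideal N-bit converter with full-scale sine input, SNR = 6.02 N + 1.76 dB. SNR = 6.02 × 23 + 1.76 = 138.46 + 1.76 = 140.22 dB.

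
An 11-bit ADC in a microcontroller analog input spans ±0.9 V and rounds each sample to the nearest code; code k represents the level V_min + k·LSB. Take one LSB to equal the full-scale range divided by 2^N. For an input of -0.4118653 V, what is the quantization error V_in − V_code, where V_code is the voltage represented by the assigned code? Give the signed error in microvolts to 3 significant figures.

+342 µV

Full-scale range = 0.9 V − (-0.9 V) = 1.8 V. LSB = 1.8 V / 2^11 ≈ 0.8789 mV.
(-0.4118653 − (-0.9)) / LSB = 0.4881347 × 2048/1.8 = 555.3888. Nearest integer: k = 555.
V_code = -0.9 + (555/2048) × 1.8 = -0.4122070313 V.
Error = V_in − V_code = -0.4118653 − (-0.4122070313) = +342 µV.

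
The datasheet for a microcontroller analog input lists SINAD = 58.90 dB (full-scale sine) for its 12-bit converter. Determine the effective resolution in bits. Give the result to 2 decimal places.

ENOB = (SINAD − 1.76) / 6.02 = (58.90 − 1.76) / 6.02 = 57.14 / 6.02 = 9.4917.

9.49 bits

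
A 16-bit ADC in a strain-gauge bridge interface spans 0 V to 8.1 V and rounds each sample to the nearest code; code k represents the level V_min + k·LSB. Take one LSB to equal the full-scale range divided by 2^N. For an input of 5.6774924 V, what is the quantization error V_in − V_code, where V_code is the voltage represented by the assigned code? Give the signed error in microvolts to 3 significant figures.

Range is 8.1 V. LSB = 8.1 V / 2^16 ≈ 123.6 µV.
(5.6774924 − (0)) / LSB = 5.6774924 × 65536/8.1 = 45935.8200. Nearest integer: k = 45936.
Reconstructed level: 0 + 45936 × 8.1/65536 V = 5.6775146484 V.
V_in − V_code = 5.6774924 − (5.6775146484) = −22.2 µV.

−22.2 µV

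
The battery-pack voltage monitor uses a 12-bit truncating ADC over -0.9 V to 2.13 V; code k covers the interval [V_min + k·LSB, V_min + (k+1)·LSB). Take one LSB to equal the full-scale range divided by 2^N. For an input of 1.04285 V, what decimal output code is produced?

2626

The full-scale span is 2.13 − (-0.9) = 3.03 V. LSB = 3.03 V / 2^12 ≈ 0.7397 mV.
(V_in − V_min) × 2^12/range = (1.04285 − (-0.9)) × 4096/3.03 = 2626.374.
Floor → code = 2626.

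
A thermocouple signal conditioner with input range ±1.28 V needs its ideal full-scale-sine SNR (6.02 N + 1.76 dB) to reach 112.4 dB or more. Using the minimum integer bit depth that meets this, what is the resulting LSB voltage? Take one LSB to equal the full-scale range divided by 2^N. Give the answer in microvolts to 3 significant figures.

4.88 µV

Range = 1.28 − (-1.28) = 2.56 V.
N ≥ (112.4 − 1.76)/6.02 = 18.379 → N_min = 19.
LSB = 2.56 V / 2^19 = 4.88 µV.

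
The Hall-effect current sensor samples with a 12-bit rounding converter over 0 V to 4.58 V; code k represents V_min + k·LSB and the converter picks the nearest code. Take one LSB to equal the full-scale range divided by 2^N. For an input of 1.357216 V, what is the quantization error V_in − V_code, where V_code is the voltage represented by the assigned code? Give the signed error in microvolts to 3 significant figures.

−235 µV

Span = 4.58 V. LSB = 4.58 V / 2^12 ≈ 1.118 mV.
(V_in − V_min)/LSB = (1.357216 − (0)) × 4096/4.58 = 1213.7897 → nearest code k = 1214.
Reconstructed level: 0 + 1214 × 4.58/4096 V = 1.357451172 V.
V_in − V_code = 1.357216 − (1.357451172) = −235 µV.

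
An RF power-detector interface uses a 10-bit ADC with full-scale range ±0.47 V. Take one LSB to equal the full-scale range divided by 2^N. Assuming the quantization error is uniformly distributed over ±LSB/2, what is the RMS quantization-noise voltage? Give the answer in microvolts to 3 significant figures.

Full-scale range = 0.47 V − (-0.47 V) = 0.94 V.
One LSB is 0.94 V / 1024 = 0.91797 mV.
RMS of a uniform error over width LSB is LSB/√12 = 265 µV.

265 µV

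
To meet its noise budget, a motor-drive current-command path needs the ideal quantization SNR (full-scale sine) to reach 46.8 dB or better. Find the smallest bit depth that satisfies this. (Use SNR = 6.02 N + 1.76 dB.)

8 bits

Required N = ⌈(46.8 − 1.76)/6.02⌉ = ⌈7.482⌉ = 8.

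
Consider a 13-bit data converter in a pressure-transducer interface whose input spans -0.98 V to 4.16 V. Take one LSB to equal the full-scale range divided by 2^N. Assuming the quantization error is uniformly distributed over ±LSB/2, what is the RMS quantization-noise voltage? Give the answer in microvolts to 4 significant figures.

Range = 4.16 − (-0.98) = 5.14 V.
One LSB is 5.14 V / 8192 = 0.627441 mV.
RMS of a uniform error over width LSB is LSB/√12 = 181.1 µV.

181.1 µV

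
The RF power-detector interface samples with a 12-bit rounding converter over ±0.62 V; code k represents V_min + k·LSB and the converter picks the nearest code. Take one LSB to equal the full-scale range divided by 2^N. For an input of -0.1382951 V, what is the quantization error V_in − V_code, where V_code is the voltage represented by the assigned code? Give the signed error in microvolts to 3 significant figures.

Range = 0.62 − (-0.62) = 1.24 V. LSB = 1.24 V / 2^12 ≈ 302.7 µV.
Position in LSBs: (-0.1382951 − (-0.62)) × 4096/1.24 = 1591.1801; rounding gives k = 1591.
V_code = V_min + k × range/2^12 = -0.62 + 1591 × 1.24/4096 = -0.1383496094 V.
e = -0.1382951 − (-0.1383496094) = +54.5 µV.

+54.5 µV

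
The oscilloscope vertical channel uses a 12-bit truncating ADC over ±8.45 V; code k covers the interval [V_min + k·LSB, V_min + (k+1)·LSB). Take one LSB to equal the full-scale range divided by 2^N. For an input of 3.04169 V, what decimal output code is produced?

The full-scale span is 8.45 − (-8.45) = 16.9 V. LSB = 16.9 V / 2^12 ≈ 4.126 mV.
(V_in − V_min) × 2^12/range = (3.04169 − (-8.45)) × 4096/16.9 = 2785.205.
Floor → code = 2785.

2785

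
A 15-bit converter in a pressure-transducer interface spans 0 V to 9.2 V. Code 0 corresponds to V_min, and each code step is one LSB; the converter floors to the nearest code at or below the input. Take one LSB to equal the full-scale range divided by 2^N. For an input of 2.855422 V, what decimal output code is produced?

Span = 9.2 V. LSB = 9.2 V / 2^15 ≈ 280.8 µV.
code = ⌊(V_in − V_min)/LSB⌋ = ⌊(V_in − V_min) × 2^15 / range⌋
     = ⌊(2.855422 − (0)) × 32768 / 9.2⌋ = ⌊2.855422 × 32768/9.2⌋
     = ⌊10170.268⌋ = 10170.

10170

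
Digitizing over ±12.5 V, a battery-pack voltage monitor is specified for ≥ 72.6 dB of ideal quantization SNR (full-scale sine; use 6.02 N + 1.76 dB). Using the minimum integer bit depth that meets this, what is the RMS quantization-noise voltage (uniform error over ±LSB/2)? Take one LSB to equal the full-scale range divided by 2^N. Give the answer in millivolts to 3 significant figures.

1.76 mV

Span: 12.5 V − (-12.5 V) = 25 V.
Required N = ⌈(72.6 − 1.76)/6.02⌉ = ⌈11.767⌉ = 12.
LSB = 25 V ÷ 2^12 = 25/4096 V = 6.1035 mV.
σ_q = LSB/√12 = 6.1035 mV/3.4641 = 1.76 mV.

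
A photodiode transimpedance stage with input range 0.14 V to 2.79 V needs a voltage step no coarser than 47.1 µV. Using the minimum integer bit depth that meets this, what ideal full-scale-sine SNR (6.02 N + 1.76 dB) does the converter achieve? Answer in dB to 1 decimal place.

Range = 2.79 − (0.14) = 2.65 V.
Required number of levels: 2.65/47.1 µV = 56263; smallest N with 2^N ≥ that is 16.
SNR = 6.02 × 16 + 1.76 = 98.08 dB.

98.1 dB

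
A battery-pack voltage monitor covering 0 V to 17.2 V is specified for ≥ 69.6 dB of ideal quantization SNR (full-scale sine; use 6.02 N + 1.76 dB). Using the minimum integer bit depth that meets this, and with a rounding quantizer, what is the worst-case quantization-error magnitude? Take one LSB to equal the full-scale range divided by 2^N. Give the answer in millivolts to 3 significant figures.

V_FS = 17.2 V.
Required N = ⌈(69.6 − 1.76)/6.02⌉ = ⌈11.269⌉ = 12.
Step size = 17.2/4096 V = 4.1992 mV.
Half an LSB is 2.10 mV.

2.10 mV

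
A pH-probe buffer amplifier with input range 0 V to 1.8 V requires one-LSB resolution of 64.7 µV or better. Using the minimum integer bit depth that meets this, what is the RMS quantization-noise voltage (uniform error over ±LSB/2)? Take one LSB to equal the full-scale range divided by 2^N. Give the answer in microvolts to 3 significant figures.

15.9 µV

Full-scale range = 1.8 V.
Required number of levels: 1.8/64.7 µV = 27821; smallest N with 2^N ≥ that is 15.
LSB = 1.8 V / 2^15 = 54.932 µV.
σ_q = LSB/√12 = 54.932 µV/3.4641 = 15.9 µV.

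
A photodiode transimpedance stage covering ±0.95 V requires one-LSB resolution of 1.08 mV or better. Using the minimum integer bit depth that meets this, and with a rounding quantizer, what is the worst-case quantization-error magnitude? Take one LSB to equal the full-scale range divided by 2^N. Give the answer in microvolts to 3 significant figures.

Range = 0.95 − (-0.95) = 1.9 V.
Need 2^N ≥ 1.9 V / 1.08 mV = 1759 → N_min = 11.
Step size = 1.9/2048 V = 0.92773 mV.
|e|_max = LSB/2 = 464 µV.

464 µV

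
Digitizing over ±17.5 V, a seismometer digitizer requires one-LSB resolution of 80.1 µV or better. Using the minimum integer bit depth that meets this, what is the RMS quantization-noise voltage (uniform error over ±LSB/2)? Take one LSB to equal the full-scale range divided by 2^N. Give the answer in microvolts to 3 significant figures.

The full-scale span is 17.5 − (-17.5) = 35 V.
Required number of levels: 35/80.1 µV = 436950; smallest N with 2^N ≥ that is 19.
LSB = 35 V ÷ 2^19 = 35/524288 V = 66.757 µV.
RMS noise = LSB/√12 = 19.3 µV.

19.3 µV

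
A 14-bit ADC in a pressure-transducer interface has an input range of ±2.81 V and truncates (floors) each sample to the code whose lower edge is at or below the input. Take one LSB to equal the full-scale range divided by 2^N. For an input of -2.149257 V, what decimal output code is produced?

1926

The full-scale span is 2.81 − (-2.81) = 5.62 V. LSB = 5.62 V / 2^14 ≈ 343.0 µV.
V_in − V_min = -2.149257 − (-2.81) = 0.660743 V.
Divide by LSB: 0.660743 × 16384/5.62 = 1926.2657.
Truncating gives code 1926.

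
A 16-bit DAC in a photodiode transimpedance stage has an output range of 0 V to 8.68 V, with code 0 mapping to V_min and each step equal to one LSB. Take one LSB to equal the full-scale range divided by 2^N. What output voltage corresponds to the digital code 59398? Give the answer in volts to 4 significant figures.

7.867 V

V_FS = 8.68 V. LSB = 8.68 V / 2^16.
V_out = V_min + code × LSB = 0 V + 59398 × 8.68 V / 65536
      = 0 V + 7.86704 V = 7.86704 V.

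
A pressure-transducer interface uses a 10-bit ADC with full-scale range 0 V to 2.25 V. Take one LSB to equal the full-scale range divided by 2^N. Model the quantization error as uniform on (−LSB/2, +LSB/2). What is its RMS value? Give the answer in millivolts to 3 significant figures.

0.634 mV

Full-scale range = 2.25 V.
LSB = 2.25 V ÷ 2^10 = 2.25/1024 V = 2.1973 mV.
RMS of a uniform error over width LSB is LSB/√12 = 0.634 mV.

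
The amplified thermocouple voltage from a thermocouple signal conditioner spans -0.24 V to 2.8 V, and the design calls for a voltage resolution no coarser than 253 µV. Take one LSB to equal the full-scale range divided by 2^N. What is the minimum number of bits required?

14 bits

Span: 2.8 V − (-0.24 V) = 3.04 V.
Need 2^N ≥ 3.04 V / 253 µV = 12020 → N_min = 14.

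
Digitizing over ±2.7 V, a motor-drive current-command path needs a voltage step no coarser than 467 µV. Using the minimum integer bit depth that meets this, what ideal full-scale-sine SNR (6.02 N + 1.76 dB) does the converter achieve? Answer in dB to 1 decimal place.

The full-scale span is 2.7 − (-2.7) = 5.4 V.
Need 2^N ≥ 5.4 V / 467 µV = 11560 → N_min = 14.
SNR = 6.02 × 14 + 1.76 = 86.04 dB.

86.0 dB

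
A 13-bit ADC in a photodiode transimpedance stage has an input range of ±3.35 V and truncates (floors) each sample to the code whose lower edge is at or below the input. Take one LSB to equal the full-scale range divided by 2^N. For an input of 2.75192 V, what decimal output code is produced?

Full-scale range = 3.35 V − (-3.35 V) = 6.7 V. LSB = 6.7 V / 2^13 ≈ 0.8179 mV.
(V_in − V_min) × 2^13/range = (2.75192 − (-3.35)) × 8192/6.7 = 7460.736.
Floor → code = 7460.

7460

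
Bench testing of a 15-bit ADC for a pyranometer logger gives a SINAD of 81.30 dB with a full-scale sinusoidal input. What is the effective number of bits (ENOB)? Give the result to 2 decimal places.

13.21 bits

(81.30 − 1.76) / 6.02 = 79.54/6.02 = 13.2126 effective bits.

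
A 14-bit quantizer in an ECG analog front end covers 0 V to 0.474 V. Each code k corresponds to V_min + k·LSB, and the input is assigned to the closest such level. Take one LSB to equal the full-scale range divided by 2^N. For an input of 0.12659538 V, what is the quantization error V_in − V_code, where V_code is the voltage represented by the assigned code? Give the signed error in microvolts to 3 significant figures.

−5.21 µV

Full-scale range = 0.474 V. LSB = 0.474 V / 2^14 ≈ 28.93 µV.
Position in LSBs: (0.12659538 − (0)) × 16384/0.474 = 4375.8201; rounding gives k = 4376.
V_code = V_min + k × range/2^14 = 0 + 4376 × 0.474/16384 = 0.12660058594 V.
Error = V_in − V_code = 0.12659538 − (0.12660058594) = −5.21 µV.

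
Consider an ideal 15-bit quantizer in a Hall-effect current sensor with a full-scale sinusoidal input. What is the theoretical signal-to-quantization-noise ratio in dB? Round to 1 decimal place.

92.1 dB

SNR = 6.02·15 + 1.76 = 92.06 dB.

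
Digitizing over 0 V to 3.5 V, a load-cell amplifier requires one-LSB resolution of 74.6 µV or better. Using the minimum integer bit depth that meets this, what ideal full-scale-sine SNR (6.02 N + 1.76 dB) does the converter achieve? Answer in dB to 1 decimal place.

Span = 3.5 V.
Required number of levels: 3.5/74.6 µV = 46917; smallest N with 2^N ≥ that is 16.
Ideal SNR at N = 16: 6.02·16 + 1.76 = 98.1 dB.

98.1 dB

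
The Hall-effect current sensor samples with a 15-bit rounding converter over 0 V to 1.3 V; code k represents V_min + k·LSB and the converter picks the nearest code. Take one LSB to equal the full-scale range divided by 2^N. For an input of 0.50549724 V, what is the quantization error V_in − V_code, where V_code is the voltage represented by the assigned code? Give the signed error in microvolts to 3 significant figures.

Span = 1.3 V. LSB = 1.3 V / 2^15 ≈ 39.67 µV.
Position in LSBs: (0.50549724 − (0)) × 32768/1.3 = 12741.6412; rounding gives k = 12742.
V_code = 0 + (12742/32768) × 1.3 = 0.50551147461 V.
Error = V_in − V_code = 0.50549724 − (0.50551147461) = −14.2 µV.

−14.2 µV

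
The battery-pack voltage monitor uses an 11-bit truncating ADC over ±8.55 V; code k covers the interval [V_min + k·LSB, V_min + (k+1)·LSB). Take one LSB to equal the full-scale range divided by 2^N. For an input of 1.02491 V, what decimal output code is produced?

1146

Span: 8.55 V − (-8.55 V) = 17.1 V. LSB = 17.1 V / 2^11 ≈ 8.350 mV.
(V_in − V_min) × 2^11/range = (1.02491 − (-8.55)) × 2048/17.1 = 1146.749.
Floor → code = 1146.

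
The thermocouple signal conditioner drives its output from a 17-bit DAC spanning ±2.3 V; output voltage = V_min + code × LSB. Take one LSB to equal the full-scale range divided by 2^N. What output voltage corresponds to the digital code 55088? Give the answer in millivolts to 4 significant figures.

Span: 2.3 V − (-2.3 V) = 4.6 V. LSB = 4.6 V / 2^17.
V_out = -2.3 + 55088 × (4.6/131072) V
      = -2.3 V + 1.93333 V = -0.366675 V.

-366.7 mV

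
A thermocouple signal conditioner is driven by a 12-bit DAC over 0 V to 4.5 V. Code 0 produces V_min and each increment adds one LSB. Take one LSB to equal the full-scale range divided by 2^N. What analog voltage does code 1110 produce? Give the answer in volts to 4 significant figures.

Range is 4.5 V. LSB = 4.5 V / 2^12.
Output = V_min + (1110/4096) × range = 0 + 0.270996 × 4.5 V
      = 0 + 1.21948 = 1.21948 V.

1.219 V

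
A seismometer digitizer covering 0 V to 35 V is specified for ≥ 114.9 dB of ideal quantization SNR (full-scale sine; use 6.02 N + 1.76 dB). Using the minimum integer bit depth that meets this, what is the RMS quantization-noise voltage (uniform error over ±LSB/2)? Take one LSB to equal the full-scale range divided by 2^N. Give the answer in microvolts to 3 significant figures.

Range is 35 V.
6.02 N + 1.76 ≥ 114.9 gives N ≥ 18.794, so the minimum integer is 19.
LSB = 35 V ÷ 2^19 = 35/524288 V = 66.757 µV.
RMS noise = LSB/√12 = 19.3 µV.

19.3 µV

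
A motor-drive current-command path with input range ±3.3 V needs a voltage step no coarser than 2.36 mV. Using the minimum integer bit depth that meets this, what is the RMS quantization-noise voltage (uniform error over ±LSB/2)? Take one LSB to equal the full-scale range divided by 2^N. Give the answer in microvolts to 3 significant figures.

The full-scale span is 3.3 − (-3.3) = 6.6 V.
Need 2^N ≥ 6.6 V / 2.36 mV = 2797 → N_min = 12.
Step size = 6.6/4096 V = 1.6113 mV.
RMS noise = LSB/√12 = 465 µV.

465 µV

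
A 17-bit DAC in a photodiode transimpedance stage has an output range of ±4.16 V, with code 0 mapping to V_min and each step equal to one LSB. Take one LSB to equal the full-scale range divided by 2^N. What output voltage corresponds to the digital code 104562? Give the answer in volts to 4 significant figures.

2.477 V

Full-scale range = 4.16 V − (-4.16 V) = 8.32 V. LSB = 8.32 V / 2^17.
Output = V_min + (104562/131072) × range = -4.16 + 0.797745 × 8.32 V
      = -4.16 V + 6.63724 V = 2.47724 V.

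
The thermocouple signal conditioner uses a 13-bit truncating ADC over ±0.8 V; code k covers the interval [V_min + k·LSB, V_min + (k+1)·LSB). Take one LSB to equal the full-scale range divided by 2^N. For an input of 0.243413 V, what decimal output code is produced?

Range = 0.8 − (-0.8) = 1.6 V. LSB = 1.6 V / 2^13 ≈ 195.3 µV.
code = ⌊(V_in − V_min)/LSB⌋ = ⌊(V_in − V_min) × 2^13 / range⌋
     = ⌊(0.243413 − (-0.8)) × 8192 / 1.6⌋ = ⌊1.043413 × 8192/1.6⌋
     = ⌊5342.275⌋ = 5342.

5342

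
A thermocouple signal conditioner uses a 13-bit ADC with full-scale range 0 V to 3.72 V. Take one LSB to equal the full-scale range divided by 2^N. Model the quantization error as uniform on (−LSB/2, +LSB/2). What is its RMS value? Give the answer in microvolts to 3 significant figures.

Range is 3.72 V.
LSB = 3.72 V / 2^13 = 454.10 µV.
For a uniform distribution on [−LSB/2, +LSB/2], V_rms = LSB/√12 = 454.10 µV/3.4641 = 131 µV.

131 µV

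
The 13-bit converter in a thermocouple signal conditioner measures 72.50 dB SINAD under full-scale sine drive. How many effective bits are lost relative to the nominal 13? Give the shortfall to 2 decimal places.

1.25 bits

N_eff = (72.50 − 1.76)/6.02 = 11.7508 bits.
Lost resolution: 13 − 11.7508 = 1.2492 bits.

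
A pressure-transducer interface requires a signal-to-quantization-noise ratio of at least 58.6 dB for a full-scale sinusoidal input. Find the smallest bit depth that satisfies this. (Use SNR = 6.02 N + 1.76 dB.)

6.02 N + 1.76 ≥ 58.6 gives N ≥ 9.442, so the minimum integer is 10.

10 bits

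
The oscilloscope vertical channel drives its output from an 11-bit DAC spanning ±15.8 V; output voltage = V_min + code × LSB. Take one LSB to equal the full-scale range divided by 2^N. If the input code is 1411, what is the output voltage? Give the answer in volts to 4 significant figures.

5.971 V

The full-scale span is 15.8 − (-15.8) = 31.6 V. LSB = 31.6 V / 2^11.
V_out = -15.8 + 1411 × (31.6/2048) V
      = -15.8 V + 21.7713 V = 5.97129 V.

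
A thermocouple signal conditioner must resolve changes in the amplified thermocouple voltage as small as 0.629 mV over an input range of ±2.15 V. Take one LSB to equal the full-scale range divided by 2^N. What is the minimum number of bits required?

Range = 2.15 − (-2.15) = 4.3 V.
4.3 V / 0.629 mV = 6836. Since 2^12 = 4096 and 2^13 = 8192, N = 13.

13 bits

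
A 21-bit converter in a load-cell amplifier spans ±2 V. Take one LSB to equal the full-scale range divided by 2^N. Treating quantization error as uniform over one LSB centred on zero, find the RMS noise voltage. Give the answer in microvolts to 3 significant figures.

0.551 µV

Span: 2 V − (-2 V) = 4 V.
Step size = 4/2097152 V = 1.9073 µV.
For a uniform distribution on [−LSB/2, +LSB/2], V_rms = LSB/√12 = 1.9073 µV/3.4641 = 0.551 µV.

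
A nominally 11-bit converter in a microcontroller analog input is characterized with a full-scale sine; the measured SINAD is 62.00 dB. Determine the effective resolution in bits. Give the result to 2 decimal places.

(62.00 − 1.76) / 6.02 = 60.24/6.02 = 10.0066 effective bits.

10.01 bits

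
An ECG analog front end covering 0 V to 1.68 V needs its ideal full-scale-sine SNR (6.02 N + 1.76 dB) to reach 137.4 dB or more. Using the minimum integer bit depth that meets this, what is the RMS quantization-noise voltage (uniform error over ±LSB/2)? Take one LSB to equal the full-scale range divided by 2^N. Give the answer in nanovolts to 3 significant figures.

57.8 nV

V_FS = 1.68 V.
Required N = ⌈(137.4 − 1.76)/6.02⌉ = ⌈22.532⌉ = 23.
One LSB is 1.68 V / 8388608 = 200.27 nV.
σ_q = LSB/√12 = 200.27 nV/3.4641 = 57.8 nV.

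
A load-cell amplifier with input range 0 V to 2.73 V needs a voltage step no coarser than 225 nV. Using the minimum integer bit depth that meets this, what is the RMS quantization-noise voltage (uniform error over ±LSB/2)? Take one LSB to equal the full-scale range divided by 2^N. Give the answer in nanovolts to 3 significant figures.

47.0 nV

Range is 2.73 V.
Levels needed ≥ 2.73/225 nV = 1.213e7. 2^24 = 16777216 suffices, so N_min = 24.
LSB = 2.73 V / 2^24 = 162.72 nV.
σ_q = LSB/√12 = 162.72 nV/3.4641 = 47.0 nV.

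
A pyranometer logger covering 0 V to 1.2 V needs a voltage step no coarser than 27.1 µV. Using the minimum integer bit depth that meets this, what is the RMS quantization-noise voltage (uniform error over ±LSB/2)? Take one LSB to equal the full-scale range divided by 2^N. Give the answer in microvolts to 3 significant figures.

5.29 µV

V_FS = 1.2 V.
Need 2^N ≥ 1.2 V / 27.1 µV = 44280 → N_min = 16.
LSB = 1.2 V ÷ 2^16 = 1.2/65536 V = 18.311 µV.
V_rms = LSB/√12 = 5.29 µV.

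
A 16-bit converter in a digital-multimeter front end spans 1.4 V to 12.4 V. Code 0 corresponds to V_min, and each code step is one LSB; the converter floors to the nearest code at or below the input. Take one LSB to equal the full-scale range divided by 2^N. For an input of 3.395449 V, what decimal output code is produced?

11888

The full-scale span is 12.4 − (1.4) = 11 V. LSB = 11 V / 2^16 ≈ 167.8 µV.
V_in − V_min = 3.395449 − (1.4) = 1.995449 V.
Divide by LSB: 1.995449 × 65536/11 = 11888.5223.
Truncating gives code 11888.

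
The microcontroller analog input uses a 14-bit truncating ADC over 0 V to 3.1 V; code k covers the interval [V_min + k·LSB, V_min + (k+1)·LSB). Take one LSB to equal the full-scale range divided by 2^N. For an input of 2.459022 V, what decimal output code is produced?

Full-scale range = 3.1 V. LSB = 3.1 V / 2^14 ≈ 189.2 µV.
(V_in − V_min) × 2^14/range = (2.459022 − (0)) × 16384/3.1 = 12996.328.
Floor → code = 12996.

12996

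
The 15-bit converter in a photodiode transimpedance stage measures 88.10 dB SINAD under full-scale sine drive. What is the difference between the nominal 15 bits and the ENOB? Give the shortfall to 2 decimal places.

0.66 bits

ENOB = (SINAD − 1.76)/6.02 = (88.10 − 1.76)/6.02 = 14.3422 bits.
15 − 14.3422 = 0.66 bits below nominal.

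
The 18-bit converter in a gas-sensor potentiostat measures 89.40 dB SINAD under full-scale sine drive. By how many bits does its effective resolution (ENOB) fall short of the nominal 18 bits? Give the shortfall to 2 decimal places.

3.44 bits

ENOB = (SINAD − 1.76)/6.02 = (89.40 − 1.76)/6.02 = 14.5581 bits.
Lost resolution: 18 − 14.5581 = 3.4419 bits.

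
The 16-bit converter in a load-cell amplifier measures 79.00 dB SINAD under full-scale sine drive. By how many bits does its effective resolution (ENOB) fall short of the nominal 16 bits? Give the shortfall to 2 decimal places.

3.17 bits

N_eff = (79.00 − 1.76)/6.02 = 12.8306 bits.
Lost resolution: 16 − 12.8306 = 3.1694 bits.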